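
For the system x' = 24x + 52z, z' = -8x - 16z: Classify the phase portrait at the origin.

unstable spiral

A = [[24,52],[-8,-16]]; det(A-λI) = λ^2 - 8λ + 32.
λ = 4 ± 4i: positive real part.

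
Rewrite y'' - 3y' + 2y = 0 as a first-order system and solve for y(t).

Let x_1 = y, x_2 = y'. Then x_1' = x_2 and x_2' = -2x_1 + 3x_2.
A = [[0,1],[-2,3]]; det(A-λI) = λ^2 - 3λ + 2.
Eigenvalues λ = 2, 1 with eigenvectors (1,2), (1,1).

y(t) = C_1e^(2t) + C_2e^(t)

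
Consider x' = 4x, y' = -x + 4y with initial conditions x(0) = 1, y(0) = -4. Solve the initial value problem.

x(t) = e^(4t), y(t) = -te^(4t) - 4e^(4t)

Coefficient matrix A = [[4, 0], [-1, 4]].
Characteristic polynomial det(A - λI) = λ^2 - 8λ + 16 = 0.
Single eigenvalue λ = 4 with algebraic multiplicity 2.
Eigenvector v = (0,1); generalized eigenvector w with (A-λI)w=v is (-1,-2).
General solution: e^(4t)[c_1·v + c_2·(t·v + w)].
Applying x(0)=1, y(0)=-4 gives c_1=-6, c_2=-1.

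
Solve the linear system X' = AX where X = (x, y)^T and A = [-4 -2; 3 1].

Coefficient matrix A = [[-4, -2], [3, 1]].
Characteristic polynomial det(A - λI) = λ^2 + 3λ + 2 = 0.
Eigenvalues λ = -1, -2.
For λ=-1: (A-λI) row 1 is [-3, -2], so an eigenvector is (2, -3).
For λ=-2: (A-λI) row 1 is [-2, -2], so an eigenvector is (-1, 1).
General solution: C_1e^(-t)(2,-3) + C_2e^(-2t)(-1,1).

x(t) = 2C_1e^(-t) - C_2e^(-2t), y(t) = -3C_1e^(-t) + C_2e^(-2t)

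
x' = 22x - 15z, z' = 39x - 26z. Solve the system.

Coefficient matrix A = [[22, -15], [39, -26]].
Characteristic polynomial det(A - λI) = λ^2 + 4λ + 13 = 0.
Eigenvalues λ = -2 ± 3i (complex conjugate pair).
For λ=-2+3i: an eigenvector is (-1,-2) - i(2,3) = (-1 - 2i, -2 - 3i).
A real fundamental pair from Re and Im of e^((-2+3i)t)v: X_1 = e^(-2t)(cos(3t)·(-1,-2) + sin(3t)·(2,3)), X_2 = e^(-2t)(sin(3t)·(-1,-2) - cos(3t)·(2,3)).
General solution: C_1X_1 + C_2X_2.

x(t) = 2C_1e^(-2t)sin(3t) - C_1e^(-2t)cos(3t) - C_2e^(-2t)sin(3t) - 2C_2e^(-2t)cos(3t), z(t) = 3C_1e^(-2t)sin(3t) - 2C_1e^(-2t)cos(3t) - 2C_2e^(-2t)sin(3t) - 3C_2e^(-2t)cos(3t)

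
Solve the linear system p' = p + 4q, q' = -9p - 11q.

p(t) = -2C_1e^(-5t) - 2C_2te^(-5t) - C_2e^(-5t), q(t) = 3C_1e^(-5t) + 3C_2te^(-5t) + C_2e^(-5t)

Coefficient matrix A = [[1, 4], [-9, -11]].
Characteristic polynomial det(A - λI) = λ^2 + 10λ + 25 = 0.
Single eigenvalue λ = -5 with algebraic multiplicity 2.
Eigenvector v = (-2,3); generalized eigenvector w with (A-λI)w=v is (-1,1).
General solution: e^(-5t)[C_1·v + C_2·(t·v + w)].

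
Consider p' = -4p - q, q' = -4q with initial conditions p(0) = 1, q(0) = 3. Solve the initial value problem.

Coefficient matrix A = [[-4, -1], [0, -4]].
Characteristic polynomial det(A - λI) = λ^2 + 8λ + 16 = 0.
Single eigenvalue λ = -4 with algebraic multiplicity 2.
Eigenvector v = (-1,0); generalized eigenvector w with (A-λI)w=v is (-2,1).
General solution: e^(-4t)[C_1·v + C_2·(t·v + w)].
Applying p(0)=1, q(0)=3 gives C_1=-7, C_2=3.

p(t) = -3te^(-4t) + e^(-4t), q(t) = 3e^(-4t)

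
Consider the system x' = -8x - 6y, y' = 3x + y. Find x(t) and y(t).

x(t) = -2c_1e^(-5t) - c_2e^(-2t), y(t) = c_1e^(-5t) + c_2e^(-2t)

Coefficient matrix A = [[-8, -6], [3, 1]].
Characteristic polynomial det(A - λI) = λ^2 + 7λ + 10 = 0.
Eigenvalues λ = -5, -2.
For λ=-5: (A-λI) row 1 is [-3, -6], so an eigenvector is (-2, 1).
For λ=-2: (A-λI) row 1 is [-6, -6], so an eigenvector is (-1, 1).
General solution: c_1e^(-5t)(-2,1) + c_2e^(-2t)(-1,1).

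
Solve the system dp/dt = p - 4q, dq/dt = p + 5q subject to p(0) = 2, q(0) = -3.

p(t) = 8te^(3t) + 2e^(3t), q(t) = -4te^(3t) - 3e^(3t)

Coefficient matrix A = [[1, -4], [1, 5]].
Characteristic polynomial det(A - λI) = λ^2 - 6λ + 9 = 0.
Single eigenvalue λ = 3 with algebraic multiplicity 2.
Eigenvector v = (-2,1); generalized eigenvector w with (A-λI)w=v is (-3,2).
General solution: e^(3t)[K_1·v + K_2·(t·v + w)].
Applying p(0)=2, q(0)=-3 gives K_1=5, K_2=-4.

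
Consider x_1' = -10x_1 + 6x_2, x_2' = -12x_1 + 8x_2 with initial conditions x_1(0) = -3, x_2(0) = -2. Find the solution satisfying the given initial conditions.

Coefficient matrix A = [[-10, 6], [-12, 8]].
Characteristic polynomial det(A - λI) = λ^2 + 2λ - 8 = 0.
Eigenvalues λ = -4, 2.
For λ=-4: (A-λI) row 1 is [-6, 6], so an eigenvector is (1, 1).
For λ=2: (A-λI) row 1 is [-12, 6], so an eigenvector is (-1, -2).
General solution: c_1e^(-4t)(1,1) + c_2e^(2t)(-1,-2).
Applying x_1(0)=-3, x_2(0)=-2 gives c_1=-4, c_2=-1.

x_1(t) = e^(2t) - 4e^(-4t), x_2(t) = 2e^(2t) - 4e^(-4t)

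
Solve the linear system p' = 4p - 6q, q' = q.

Coefficient matrix A = [[4, -6], [0, 1]].
Characteristic polynomial det(A - λI) = λ^2 - 5λ + 4 = 0.
Eigenvalues λ = 1, 4.
For λ=1: (A-λI) row 1 is [3, -6], so an eigenvector is (2, 1).
For λ=4: (A-λI) row 1 is [0, -6], so an eigenvector is (-1, 0).
General solution: K_1e^(t)(2,1) + K_2e^(4t)(-1,0).

p(t) = 2K_1e^(t) - K_2e^(4t), q(t) = K_1e^(t)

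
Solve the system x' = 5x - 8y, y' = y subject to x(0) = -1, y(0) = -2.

Coefficient matrix A = [[5, -8], [0, 1]].
Characteristic polynomial det(A - λI) = λ^2 - 6λ + 5 = 0.
Eigenvalues λ = 5, 1.
For λ=5: (A-λI) row 1 is [0, -8], so an eigenvector is (-1, 0).
For λ=1: (A-λI) row 1 is [4, -8], so an eigenvector is (2, 1).
General solution: c_1e^(5t)(-1,0) + c_2e^(t)(2,1).
Applying x(0)=-1, y(0)=-2 gives c_1=-3, c_2=-2.

x(t) = 3e^(5t) - 4e^(t), y(t) = -2e^(t)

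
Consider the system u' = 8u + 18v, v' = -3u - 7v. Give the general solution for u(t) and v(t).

u(t) = -2K_1e^(-t) - 3K_2e^(2t), v(t) = K_1e^(-t) + K_2e^(2t)

Coefficient matrix A = [[8, 18], [-3, -7]].
Characteristic polynomial det(A - λI) = λ^2 - λ - 2 = 0.
Eigenvalues λ = -1, 2.
For λ=-1: (A-λI) row 1 is [9, 18], so an eigenvector is (-2, 1).
For λ=2: (A-λI) row 1 is [6, 18], so an eigenvector is (-3, 1).
General solution: K_1e^(-t)(-2,1) + K_2e^(2t)(-3,1).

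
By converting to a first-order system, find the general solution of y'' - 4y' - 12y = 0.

y(t) = c_1e^(-2t) + c_2e^(6t)

Let x_1 = y, x_2 = y'. Then x_1' = x_2 and x_2' = 12x_1 + 4x_2.
A = [[0,1],[12,4]]; det(A-λI) = λ^2 - 4λ - 12.
Eigenvalues λ = -2, 6 with eigenvectors (1,-2), (1,6).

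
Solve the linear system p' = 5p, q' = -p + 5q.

Coefficient matrix A = [[5, 0], [-1, 5]].
Characteristic polynomial det(A - λI) = λ^2 - 10λ + 25 = 0.
Single eigenvalue λ = 5 with algebraic multiplicity 2.
Eigenvector v = (0,1); generalized eigenvector w with (A-λI)w=v is (-1,-3).
General solution: e^(5t)[c_1·v + c_2·(t·v + w)].

p(t) = -c_2e^(5t), q(t) = c_1e^(5t) + c_2te^(5t) - 3c_2e^(5t)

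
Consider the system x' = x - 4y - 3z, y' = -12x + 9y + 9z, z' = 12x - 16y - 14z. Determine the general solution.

Coefficient matrix A = [[1, -4, -3], [-12, 9, 9], [12, -16, -14]].
det(A - λI) = 0 gives eigenvalues λ = -2, 1, -3.
For λ=-2: eigenvector (1,-3,5).
For λ=1: eigenvector (-1,3,-4).
For λ=-3: eigenvector (1,-2,4).
General solution: c_1e^(-2t)(1,-3,5) + c_2e^(t)(-1,3,-4) + c_3e^(-3t)(1,-2,4).

x(t) = c_1e^(-2t) - c_2e^(t) + c_3e^(-3t), y(t) = -3c_1e^(-2t) + 3c_2e^(t) - 2c_3e^(-3t), z(t) = 5c_1e^(-2t) - 4c_2e^(t) + 4c_3e^(-3t)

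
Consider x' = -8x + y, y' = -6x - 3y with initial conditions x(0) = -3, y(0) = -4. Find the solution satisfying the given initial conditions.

Coefficient matrix A = [[-8, 1], [-6, -3]].
Characteristic polynomial det(A - λI) = λ^2 + 11λ + 30 = 0.
Eigenvalues λ = -5, -6.
For λ=-5: (A-λI) row 1 is [-3, 1], so an eigenvector is (-1, -3).
For λ=-6: (A-λI) row 1 is [-2, 1], so an eigenvector is (-1, -2).
General solution: C_1e^(-5t)(-1,-3) + C_2e^(-6t)(-1,-2).
Applying x(0)=-3, y(0)=-4 gives C_1=-2, C_2=5.

x(t) = 2e^(-5t) - 5e^(-6t), y(t) = 6e^(-5t) - 10e^(-6t)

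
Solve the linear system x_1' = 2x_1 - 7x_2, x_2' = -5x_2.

x_1(t) = -C_1e^(2t) + C_2e^(-5t), x_2(t) = C_2e^(-5t)

Coefficient matrix A = [[2, -7], [0, -5]].
Characteristic polynomial det(A - λI) = λ^2 + 3λ - 10 = 0.
Eigenvalues λ = 2, -5.
For λ=2: (A-λI) row 1 is [0, -7], so an eigenvector is (-1, 0).
For λ=-5: (A-λI) row 1 is [7, -7], so an eigenvector is (1, 1).
General solution: C_1e^(2t)(-1,0) + C_2e^(-5t)(1,1).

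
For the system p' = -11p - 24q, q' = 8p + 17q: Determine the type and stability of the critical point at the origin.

A = [[-11,-24],[8,17]]; det(A-λI) = λ^2 - 6λ + 5.
λ = 5, 1: both positive.

unstable node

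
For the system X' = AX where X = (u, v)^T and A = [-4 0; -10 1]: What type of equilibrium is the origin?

saddle

A = [[-4,0],[-10,1]]; det(A-λI) = λ^2 + 3λ - 4.
λ = -4, 1: opposite signs.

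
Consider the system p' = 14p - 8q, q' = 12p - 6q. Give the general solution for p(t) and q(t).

Coefficient matrix A = [[14, -8], [12, -6]].
Characteristic polynomial det(A - λI) = λ^2 - 8λ + 12 = 0.
Eigenvalues λ = 6, 2.
For λ=6: (A-λI) row 1 is [8, -8], so an eigenvector is (1, 1).
For λ=2: (A-λI) row 1 is [12, -8], so an eigenvector is (2, 3).
General solution: C_1e^(6t)(1,1) + C_2e^(2t)(2,3).

p(t) = C_1e^(6t) + 2C_2e^(2t), q(t) = C_1e^(6t) + 3C_2e^(2t)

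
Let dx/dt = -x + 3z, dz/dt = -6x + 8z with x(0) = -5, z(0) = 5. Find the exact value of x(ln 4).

10000

A = [[-1,3],[-6,8]]; eigenvalues λ = 5, 2.
Eigenvectors: (1,2) for λ=5, (1,1) for λ=2.
From the initial condition, c_1 = 10, c_2 = -15.
x(ln 4) = (10)(4^5)(1) + (-15)(4^2)(1) = 10000.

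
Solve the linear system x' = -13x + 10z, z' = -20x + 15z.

x(t) = c_1e^(t)sin(2t) + 2c_1e^(t)cos(2t) + 2c_2e^(t)sin(2t) - c_2e^(t)cos(2t), z(t) = c_1e^(t)sin(2t) + 3c_1e^(t)cos(2t) + 3c_2e^(t)sin(2t) - c_2e^(t)cos(2t)

Coefficient matrix A = [[-13, 10], [-20, 15]].
Characteristic polynomial det(A - λI) = λ^2 - 2λ + 5 = 0.
Eigenvalues λ = 1 ± 2i (complex conjugate pair).
For λ=1+2i: an eigenvector is (2,3) - i(1,1) = (2 - i, 3 - i).
A real fundamental pair from Re and Im of e^((1+2i)t)v: X_1 = e^(t)(cos(2t)·(2,3) + sin(2t)·(1,1)), X_2 = e^(t)(sin(2t)·(2,3) - cos(2t)·(1,1)).
General solution: c_1X_1 + c_2X_2.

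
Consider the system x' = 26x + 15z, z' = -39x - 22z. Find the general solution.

Coefficient matrix A = [[26, 15], [-39, -22]].
Characteristic polynomial det(A - λI) = λ^2 - 4λ + 13 = 0.
Eigenvalues λ = 2 ± 3i (complex conjugate pair).
For λ=2+3i: an eigenvector is (-2,3) - i(-1,2) = (-2 + i, 3 - 2i).
A real fundamental pair from Re and Im of e^((2+3i)t)v: X_1 = e^(2t)(cos(3t)·(-2,3) + sin(3t)·(-1,2)), X_2 = e^(2t)(sin(3t)·(-2,3) - cos(3t)·(-1,2)).
General solution: K_1X_1 + K_2X_2.

x(t) = -K_1e^(2t)sin(3t) - 2K_1e^(2t)cos(3t) - 2K_2e^(2t)sin(3t) + K_2e^(2t)cos(3t), z(t) = 2K_1e^(2t)sin(3t) + 3K_1e^(2t)cos(3t) + 3K_2e^(2t)sin(3t) - 2K_2e^(2t)cos(3t)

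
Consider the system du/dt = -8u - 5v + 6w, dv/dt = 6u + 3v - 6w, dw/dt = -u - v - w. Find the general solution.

Coefficient matrix A = [[-8, -5, 6], [6, 3, -6], [-1, -1, -1]].
det(A - λI) = 0 gives eigenvalues λ = -2, -1, -3.
For λ=-2: eigenvector (-1,0,-1).
For λ=-1: eigenvector (3,-3,1).
For λ=-3: eigenvector (1,-1,0).
General solution: C_1e^(-2t)(-1,0,-1) + C_2e^(-t)(3,-3,1) + C_3e^(-3t)(1,-1,0).

u(t) = -C_1e^(-2t) + 3C_2e^(-t) + C_3e^(-3t), v(t) = -3C_2e^(-t) - C_3e^(-3t), w(t) = -C_1e^(-2t) + C_2e^(-t)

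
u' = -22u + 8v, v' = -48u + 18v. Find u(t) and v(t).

u(t) = -C_1e^(-6t) + C_2e^(2t), v(t) = -2C_1e^(-6t) + 3C_2e^(2t)

Coefficient matrix A = [[-22, 8], [-48, 18]].
Characteristic polynomial det(A - λI) = λ^2 + 4λ - 12 = 0.
Eigenvalues λ = -6, 2.
For λ=-6: (A-λI) row 1 is [-16, 8], so an eigenvector is (-1, -2).
For λ=2: (A-λI) row 1 is [-24, 8], so an eigenvector is (1, 3).
General solution: C_1e^(-6t)(-1,-2) + C_2e^(2t)(1,3).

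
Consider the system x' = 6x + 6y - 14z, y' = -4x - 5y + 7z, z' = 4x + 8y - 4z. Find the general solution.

x(t) = 5K_1e^(-2t) - 2K_2e^(3t) + 2K_3e^(-4t), y(t) = -2K_1e^(-2t) + K_2e^(3t) - K_3e^(-4t), z(t) = 2K_1e^(-2t) + K_3e^(-4t)

Coefficient matrix A = [[6, 6, -14], [-4, -5, 7], [4, 8, -4]].
det(A - λI) = 0 gives eigenvalues λ = -2, 3, -4.
For λ=-2: eigenvector (5,-2,2).
For λ=3: eigenvector (-2,1,0).
For λ=-4: eigenvector (2,-1,1).
General solution: K_1e^(-2t)(5,-2,2) + K_2e^(3t)(-2,1,0) + K_3e^(-4t)(2,-1,1).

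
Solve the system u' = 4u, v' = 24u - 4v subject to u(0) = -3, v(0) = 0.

Coefficient matrix A = [[4, 0], [24, -4]].
Characteristic polynomial det(A - λI) = λ^2 - 16 = 0.
Eigenvalues λ = 4, -4.
For λ=4: (A-λI) row 2 is [24, -8], so an eigenvector is (1, 3).
For λ=-4: (A-λI) row 1 is [8, 0], so an eigenvector is (0, 1).
General solution: K_1e^(4t)(1,3) + K_2e^(-4t)(0,1).
Applying u(0)=-3, v(0)=0 gives K_1=-3, K_2=9.

u(t) = -3e^(4t), v(t) = -9e^(4t) + 9e^(-4t)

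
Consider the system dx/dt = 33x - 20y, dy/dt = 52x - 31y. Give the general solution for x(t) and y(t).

x(t) = -C_1e^(t)sin(4t) - 2C_1e^(t)cos(4t) - 2C_2e^(t)sin(4t) + C_2e^(t)cos(4t), y(t) = -2C_1e^(t)sin(4t) - 3C_1e^(t)cos(4t) - 3C_2e^(t)sin(4t) + 2C_2e^(t)cos(4t)

Coefficient matrix A = [[33, -20], [52, -31]].
Characteristic polynomial det(A - λI) = λ^2 - 2λ + 17 = 0.
Eigenvalues λ = 1 ± 4i (complex conjugate pair).
For λ=1+4i: an eigenvector is (-2,-3) - i(-1,-2) = (-2 + i, -3 + 2i).
A real fundamental pair from Re and Im of e^((1+4i)t)v: X_1 = e^(t)(cos(4t)·(-2,-3) + sin(4t)·(-1,-2)), X_2 = e^(t)(sin(4t)·(-2,-3) - cos(4t)·(-1,-2)).
General solution: C_1X_1 + C_2X_2.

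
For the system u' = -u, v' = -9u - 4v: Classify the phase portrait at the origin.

stable node

A = [[-1,0],[-9,-4]]; det(A-λI) = λ^2 + 5λ + 4.
λ = -1, -4: both negative.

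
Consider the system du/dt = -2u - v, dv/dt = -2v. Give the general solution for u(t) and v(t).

Coefficient matrix A = [[-2, -1], [0, -2]].
Characteristic polynomial det(A - λI) = λ^2 + 4λ + 4 = 0.
Single eigenvalue λ = -2 with algebraic multiplicity 2.
Eigenvector v = (1,0); generalized eigenvector w with (A-λI)w=v is (3,-1).
General solution: e^(-2t)[c_1·v + c_2·(t·v + w)].

u(t) = c_1e^(-2t) + c_2te^(-2t) + 3c_2e^(-2t), v(t) = -c_2e^(-2t)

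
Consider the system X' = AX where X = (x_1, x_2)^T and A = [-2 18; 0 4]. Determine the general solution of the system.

Coefficient matrix A = [[-2, 18], [0, 4]].
Characteristic polynomial det(A - λI) = λ^2 - 2λ - 8 = 0.
Eigenvalues λ = -2, 4.
For λ=-2: (A-λI) row 1 is [0, 18], so an eigenvector is (-1, 0).
For λ=4: (A-λI) row 1 is [-6, 18], so an eigenvector is (3, 1).
General solution: K_1e^(-2t)(-1,0) + K_2e^(4t)(3,1).

x_1(t) = -K_1e^(-2t) + 3K_2e^(4t), x_2(t) = K_2e^(4t)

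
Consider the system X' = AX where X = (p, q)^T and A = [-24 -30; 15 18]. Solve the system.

p(t) = -C_1e^(-3t)sin(3t) + 3C_1e^(-3t)cos(3t) + 3C_2e^(-3t)sin(3t) + C_2e^(-3t)cos(3t), q(t) = C_1e^(-3t)sin(3t) - 2C_1e^(-3t)cos(3t) - 2C_2e^(-3t)sin(3t) - C_2e^(-3t)cos(3t)

Coefficient matrix A = [[-24, -30], [15, 18]].
Characteristic polynomial det(A - λI) = λ^2 + 6λ + 18 = 0.
Eigenvalues λ = -3 ± 3i (complex conjugate pair).
For λ=-3+3i: an eigenvector is (3,-2) - i(-1,1) = (3 + i, -2 - i).
A real fundamental pair from Re and Im of e^((-3+3i)t)v: X_1 = e^(-3t)(cos(3t)·(3,-2) + sin(3t)·(-1,1)), X_2 = e^(-3t)(sin(3t)·(3,-2) - cos(3t)·(-1,1)).
General solution: C_1X_1 + C_2X_2.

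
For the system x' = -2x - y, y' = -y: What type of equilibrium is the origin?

stable node

A = [[-2,-1],[0,-1]]; det(A-λI) = λ^2 + 3λ + 2.
λ = -2, -1: both negative.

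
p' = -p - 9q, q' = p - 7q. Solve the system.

p(t) = 3K_1e^(-4t) + 3K_2te^(-4t) + K_2e^(-4t), q(t) = K_1e^(-4t) + K_2te^(-4t)

Coefficient matrix A = [[-1, -9], [1, -7]].
Characteristic polynomial det(A - λI) = λ^2 + 8λ + 16 = 0.
Single eigenvalue λ = -4 with algebraic multiplicity 2.
Eigenvector v = (3,1); generalized eigenvector w with (A-λI)w=v is (1,0).
General solution: e^(-4t)[K_1·v + K_2·(t·v + w)].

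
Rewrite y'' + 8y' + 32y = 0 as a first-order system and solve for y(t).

y(t) = C_1e^(-4t)cos(4t) + C_2e^(-4t)sin(4t)

Let x_1 = y, x_2 = y'. Then x_1' = x_2 and x_2' = -32x_1 - 8x_2.
A = [[0,1],[-32,-8]]; det(A-λI) = λ^2 + 8λ + 32.
Eigenvalues λ = -4 ± 4i.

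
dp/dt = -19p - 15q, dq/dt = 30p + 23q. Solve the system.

p(t) = 2C_1e^(2t)sin(3t) - C_1e^(2t)cos(3t) - C_2e^(2t)sin(3t) - 2C_2e^(2t)cos(3t), q(t) = -3C_1e^(2t)sin(3t) + C_1e^(2t)cos(3t) + C_2e^(2t)sin(3t) + 3C_2e^(2t)cos(3t)

Coefficient matrix A = [[-19, -15], [30, 23]].
Characteristic polynomial det(A - λI) = λ^2 - 4λ + 13 = 0.
Eigenvalues λ = 2 ± 3i (complex conjugate pair).
For λ=2+3i: an eigenvector is (-1,1) - i(2,-3) = (-1 - 2i, 1 + 3i).
A real fundamental pair from Re and Im of e^((2+3i)t)v: X_1 = e^(2t)(cos(3t)·(-1,1) + sin(3t)·(2,-3)), X_2 = e^(2t)(sin(3t)·(-1,1) - cos(3t)·(2,-3)).
General solution: C_1X_1 + C_2X_2.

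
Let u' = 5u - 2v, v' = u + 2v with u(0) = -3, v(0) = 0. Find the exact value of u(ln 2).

-72

A = [[5,-2],[1,2]]; eigenvalues λ = 4, 3.
Eigenvectors: (2,1) for λ=4, (1,1) for λ=3.
From the initial condition, c_1 = -3, c_2 = 3.
u(ln 2) = (-3)(2^4)(2) + (3)(2^3)(1) = -72.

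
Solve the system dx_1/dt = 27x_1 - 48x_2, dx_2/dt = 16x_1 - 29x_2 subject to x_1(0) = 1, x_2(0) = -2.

Coefficient matrix A = [[27, -48], [16, -29]].
Characteristic polynomial det(A - λI) = λ^2 + 2λ - 15 = 0.
Eigenvalues λ = 3, -5.
For λ=3: (A-λI) row 1 is [24, -48], so an eigenvector is (-2, -1).
For λ=-5: (A-λI) row 1 is [32, -48], so an eigenvector is (3, 2).
General solution: C_1e^(3t)(-2,-1) + C_2e^(-5t)(3,2).
Applying x_1(0)=1, x_2(0)=-2 gives C_1=-8, C_2=-5.

x_1(t) = 16e^(3t) - 15e^(-5t), x_2(t) = 8e^(3t) - 10e^(-5t)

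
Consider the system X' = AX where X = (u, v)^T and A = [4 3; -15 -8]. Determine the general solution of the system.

u(t) = K_1e^(-2t)cos(3t) + K_2e^(-2t)sin(3t), v(t) = -K_1e^(-2t)sin(3t) - 2K_1e^(-2t)cos(3t) - 2K_2e^(-2t)sin(3t) + K_2e^(-2t)cos(3t)

Coefficient matrix A = [[4, 3], [-15, -8]].
Characteristic polynomial det(A - λI) = λ^2 + 4λ + 13 = 0.
Eigenvalues λ = -2 ± 3i (complex conjugate pair).
For λ=-2+3i: an eigenvector is (1,-2) - i(0,-1) = (1, -2 + i).
A real fundamental pair from Re and Im of e^((-2+3i)t)v: X_1 = e^(-2t)(cos(3t)·(1,-2) + sin(3t)·(0,-1)), X_2 = e^(-2t)(sin(3t)·(1,-2) - cos(3t)·(0,-1)).
General solution: K_1X_1 + K_2X_2.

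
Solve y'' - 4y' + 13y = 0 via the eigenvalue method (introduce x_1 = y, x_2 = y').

Let x_1 = y, x_2 = y'. Then x_1' = x_2 and x_2' = -13x_1 + 4x_2.
A = [[0,1],[-13,4]]; det(A-λI) = λ^2 - 4λ + 13.
Eigenvalues λ = 2 ± 3i.

y(t) = K_1e^(2t)cos(3t) + K_2e^(2t)sin(3t)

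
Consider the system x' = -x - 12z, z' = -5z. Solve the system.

x(t) = -3c_1e^(-5t) + c_2e^(-t), z(t) = -c_1e^(-5t)

Coefficient matrix A = [[-1, -12], [0, -5]].
Characteristic polynomial det(A - λI) = λ^2 + 6λ + 5 = 0.
Eigenvalues λ = -5, -1.
For λ=-5: (A-λI) row 1 is [4, -12], so an eigenvector is (-3, -1).
For λ=-1: (A-λI) row 1 is [0, -12], so an eigenvector is (1, 0).
General solution: c_1e^(-5t)(-3,-1) + c_2e^(-t)(1,0).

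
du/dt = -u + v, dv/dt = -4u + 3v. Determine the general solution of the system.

u(t) = -K_1e^(t) - K_2te^(t) + K_2e^(t), v(t) = -2K_1e^(t) - 2K_2te^(t) + K_2e^(t)

Coefficient matrix A = [[-1, 1], [-4, 3]].
Characteristic polynomial det(A - λI) = λ^2 - 2λ + 1 = 0.
Single eigenvalue λ = 1 with algebraic multiplicity 2.
Eigenvector v = (-1,-2); generalized eigenvector w with (A-λI)w=v is (1,1).
General solution: e^(t)[K_1·v + K_2·(t·v + w)].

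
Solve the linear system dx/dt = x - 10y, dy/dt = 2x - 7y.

x(t) = 2C_1e^(-3t)sin(2t) + C_1e^(-3t)cos(2t) + C_2e^(-3t)sin(2t) - 2C_2e^(-3t)cos(2t), y(t) = C_1e^(-3t)sin(2t) - C_2e^(-3t)cos(2t)

Coefficient matrix A = [[1, -10], [2, -7]].
Characteristic polynomial det(A - λI) = λ^2 + 6λ + 13 = 0.
Eigenvalues λ = -3 ± 2i (complex conjugate pair).
For λ=-3+2i: an eigenvector is (1,0) - i(2,1) = (1 - 2i, 0 - i).
A real fundamental pair from Re and Im of e^((-3+2i)t)v: X_1 = e^(-3t)(cos(2t)·(1,0) + sin(2t)·(2,1)), X_2 = e^(-3t)(sin(2t)·(1,0) - cos(2t)·(2,1)).
General solution: C_1X_1 + C_2X_2.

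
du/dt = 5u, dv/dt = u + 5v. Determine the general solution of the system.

u(t) = -K_2e^(5t), v(t) = -K_1e^(5t) - K_2te^(5t) - 3K_2e^(5t)

Coefficient matrix A = [[5, 0], [1, 5]].
Characteristic polynomial det(A - λI) = λ^2 - 10λ + 25 = 0.
Single eigenvalue λ = 5 with algebraic multiplicity 2.
Eigenvector v = (0,-1); generalized eigenvector w with (A-λI)w=v is (-1,-3).
General solution: e^(5t)[K_1·v + K_2·(t·v + w)].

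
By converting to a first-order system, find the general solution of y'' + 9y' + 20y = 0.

Let x_1 = y, x_2 = y'. Then x_1' = x_2 and x_2' = -20x_1 - 9x_2.
A = [[0,1],[-20,-9]]; det(A-λI) = λ^2 + 9λ + 20.
Eigenvalues λ = -4, -5 with eigenvectors (1,-4), (1,-5).

y(t) = C_1e^(-4t) + C_2e^(-5t)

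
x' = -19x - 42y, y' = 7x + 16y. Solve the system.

Coefficient matrix A = [[-19, -42], [7, 16]].
Characteristic polynomial det(A - λI) = λ^2 + 3λ - 10 = 0.
Eigenvalues λ = -5, 2.
For λ=-5: (A-λI) row 1 is [-14, -42], so an eigenvector is (-3, 1).
For λ=2: (A-λI) row 1 is [-21, -42], so an eigenvector is (2, -1).
General solution: K_1e^(-5t)(-3,1) + K_2e^(2t)(2,-1).

x(t) = -3K_1e^(-5t) + 2K_2e^(2t), y(t) = K_1e^(-5t) - K_2e^(2t)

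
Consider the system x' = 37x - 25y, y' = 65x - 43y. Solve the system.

x(t) = c_1e^(-3t)sin(5t) + 2c_1e^(-3t)cos(5t) + 2c_2e^(-3t)sin(5t) - c_2e^(-3t)cos(5t), y(t) = 2c_1e^(-3t)sin(5t) + 3c_1e^(-3t)cos(5t) + 3c_2e^(-3t)sin(5t) - 2c_2e^(-3t)cos(5t)

Coefficient matrix A = [[37, -25], [65, -43]].
Characteristic polynomial det(A - λI) = λ^2 + 6λ + 34 = 0.
Eigenvalues λ = -3 ± 5i (complex conjugate pair).
For λ=-3+5i: an eigenvector is (2,3) - i(1,2) = (2 - i, 3 - 2i).
A real fundamental pair from Re and Im of e^((-3+5i)t)v: X_1 = e^(-3t)(cos(5t)·(2,3) + sin(5t)·(1,2)), X_2 = e^(-3t)(sin(5t)·(2,3) - cos(5t)·(1,2)).
General solution: c_1X_1 + c_2X_2.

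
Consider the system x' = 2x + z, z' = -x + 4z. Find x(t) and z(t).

Coefficient matrix A = [[2, 1], [-1, 4]].
Characteristic polynomial det(A - λI) = λ^2 - 6λ + 9 = 0.
Single eigenvalue λ = 3 with algebraic multiplicity 2.
Eigenvector v = (-1,-1); generalized eigenvector w with (A-λI)w=v is (1,0).
General solution: e^(3t)[K_1·v + K_2·(t·v + w)].

x(t) = -K_1e^(3t) - K_2te^(3t) + K_2e^(3t), z(t) = -K_1e^(3t) - K_2te^(3t)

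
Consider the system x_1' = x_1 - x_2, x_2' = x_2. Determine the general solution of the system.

Coefficient matrix A = [[1, -1], [0, 1]].
Characteristic polynomial det(A - λI) = λ^2 - 2λ + 1 = 0.
Single eigenvalue λ = 1 with algebraic multiplicity 2.
Eigenvector v = (-1,0); generalized eigenvector w with (A-λI)w=v is (-2,1).
General solution: e^(t)[c_1·v + c_2·(t·v + w)].

x_1(t) = -c_1e^(t) - c_2te^(t) - 2c_2e^(t), x_2(t) = c_2e^(t)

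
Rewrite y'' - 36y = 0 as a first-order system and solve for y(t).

Let x_1 = y, x_2 = y'. Then x_1' = x_2 and x_2' = 36x_1.
A = [[0,1],[36,0]]; det(A-λI) = λ^2 - 36.
Eigenvalues λ = 6, -6 with eigenvectors (1,6), (1,-6).

y(t) = c_1e^(6t) + c_2e^(-6t)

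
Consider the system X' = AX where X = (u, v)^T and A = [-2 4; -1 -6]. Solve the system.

Coefficient matrix A = [[-2, 4], [-1, -6]].
Characteristic polynomial det(A - λI) = λ^2 + 8λ + 16 = 0.
Single eigenvalue λ = -4 with algebraic multiplicity 2.
Eigenvector v = (2,-1); generalized eigenvector w with (A-λI)w=v is (-3,2).
General solution: e^(-4t)[K_1·v + K_2·(t·v + w)].

u(t) = 2K_1e^(-4t) + 2K_2te^(-4t) - 3K_2e^(-4t), v(t) = -K_1e^(-4t) - K_2te^(-4t) + 2K_2e^(-4t)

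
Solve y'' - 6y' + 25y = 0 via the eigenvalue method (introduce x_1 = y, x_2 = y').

Let x_1 = y, x_2 = y'. Then x_1' = x_2 and x_2' = -25x_1 + 6x_2.
A = [[0,1],[-25,6]]; det(A-λI) = λ^2 - 6λ + 25.
Eigenvalues λ = 3 ± 4i.

y(t) = c_1e^(3t)cos(4t) + c_2e^(3t)sin(4t)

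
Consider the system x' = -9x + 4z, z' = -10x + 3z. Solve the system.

x(t) = -c_1e^(-3t)sin(2t) - c_1e^(-3t)cos(2t) - c_2e^(-3t)sin(2t) + c_2e^(-3t)cos(2t), z(t) = -c_1e^(-3t)sin(2t) - 2c_1e^(-3t)cos(2t) - 2c_2e^(-3t)sin(2t) + c_2e^(-3t)cos(2t)

Coefficient matrix A = [[-9, 4], [-10, 3]].
Characteristic polynomial det(A - λI) = λ^2 + 6λ + 13 = 0.
Eigenvalues λ = -3 ± 2i (complex conjugate pair).
For λ=-3+2i: an eigenvector is (-1,-2) - i(-1,-1) = (-1 + i, -2 + i).
A real fundamental pair from Re and Im of e^((-3+2i)t)v: X_1 = e^(-3t)(cos(2t)·(-1,-2) + sin(2t)·(-1,-1)), X_2 = e^(-3t)(sin(2t)·(-1,-2) - cos(2t)·(-1,-1)).
General solution: c_1X_1 + c_2X_2.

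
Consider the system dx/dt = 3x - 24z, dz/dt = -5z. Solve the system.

x(t) = 3K_1e^(-5t) + K_2e^(3t), z(t) = K_1e^(-5t)

Coefficient matrix A = [[3, -24], [0, -5]].
Characteristic polynomial det(A - λI) = λ^2 + 2λ - 15 = 0.
Eigenvalues λ = -5, 3.
For λ=-5: (A-λI) row 1 is [8, -24], so an eigenvector is (3, 1).
For λ=3: (A-λI) row 1 is [0, -24], so an eigenvector is (1, 0).
General solution: K_1e^(-5t)(3,1) + K_2e^(3t)(1,0).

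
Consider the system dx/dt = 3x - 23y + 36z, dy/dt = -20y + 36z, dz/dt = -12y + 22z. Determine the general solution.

x(t) = c_1e^(3t) - 3c_2e^(4t) + 2c_3e^(-2t), y(t) = -3c_2e^(4t) + 2c_3e^(-2t), z(t) = -2c_2e^(4t) + c_3e^(-2t)

Coefficient matrix A = [[3, -23, 36], [0, -20, 36], [0, -12, 22]].
det(A - λI) = 0 gives eigenvalues λ = 3, 4, -2.
For λ=3: eigenvector (1,0,0).
For λ=4: eigenvector (-3,-3,-2).
For λ=-2: eigenvector (2,2,1).
General solution: c_1e^(3t)(1,0,0) + c_2e^(4t)(-3,-3,-2) + c_3e^(-2t)(2,2,1).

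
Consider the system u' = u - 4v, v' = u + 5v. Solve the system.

u(t) = 2K_1e^(3t) + 2K_2te^(3t) + 3K_2e^(3t), v(t) = -K_1e^(3t) - K_2te^(3t) - 2K_2e^(3t)

Coefficient matrix A = [[1, -4], [1, 5]].
Characteristic polynomial det(A - λI) = λ^2 - 6λ + 9 = 0.
Single eigenvalue λ = 3 with algebraic multiplicity 2.
Eigenvector v = (2,-1); generalized eigenvector w with (A-λI)w=v is (3,-2).
General solution: e^(3t)[K_1·v + K_2·(t·v + w)].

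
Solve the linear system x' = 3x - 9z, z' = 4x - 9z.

x(t) = -3C_1e^(-3t) - 3C_2te^(-3t) - 2C_2e^(-3t), z(t) = -2C_1e^(-3t) - 2C_2te^(-3t) - C_2e^(-3t)

Coefficient matrix A = [[3, -9], [4, -9]].
Characteristic polynomial det(A - λI) = λ^2 + 6λ + 9 = 0.
Single eigenvalue λ = -3 with algebraic multiplicity 2.
Eigenvector v = (-3,-2); generalized eigenvector w with (A-λI)w=v is (-2,-1).
General solution: e^(-3t)[C_1·v + C_2·(t·v + w)].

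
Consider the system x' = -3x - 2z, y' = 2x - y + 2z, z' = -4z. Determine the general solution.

x(t) = 2C_1e^(-4t) + C_3e^(-3t), y(t) = -2C_1e^(-4t) + C_2e^(-t) - C_3e^(-3t), z(t) = C_1e^(-4t)

Coefficient matrix A = [[-3, 0, -2], [2, -1, 2], [0, 0, -4]].
det(A - λI) = 0 gives eigenvalues λ = -4, -1, -3.
For λ=-4: eigenvector (2,-2,1).
For λ=-1: eigenvector (0,1,0).
For λ=-3: eigenvector (1,-1,0).
General solution: C_1e^(-4t)(2,-2,1) + C_2e^(-t)(0,1,0) + C_3e^(-3t)(1,-1,0).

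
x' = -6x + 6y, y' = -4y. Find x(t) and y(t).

Coefficient matrix A = [[-6, 6], [0, -4]].
Characteristic polynomial det(A - λI) = λ^2 + 10λ + 24 = 0.
Eigenvalues λ = -4, -6.
For λ=-4: (A-λI) row 1 is [-2, 6], so an eigenvector is (-3, -1).
For λ=-6: (A-λI) row 1 is [0, 6], so an eigenvector is (1, 0).
General solution: K_1e^(-4t)(-3,-1) + K_2e^(-6t)(1,0).

x(t) = -3K_1e^(-4t) + K_2e^(-6t), y(t) = -K_1e^(-4t)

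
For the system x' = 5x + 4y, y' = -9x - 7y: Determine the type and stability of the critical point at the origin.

A = [[5,4],[-9,-7]]; det(A-λI) = λ^2 + 2λ + 1.
repeated λ = -1 with a single eigenvector.

stable improper node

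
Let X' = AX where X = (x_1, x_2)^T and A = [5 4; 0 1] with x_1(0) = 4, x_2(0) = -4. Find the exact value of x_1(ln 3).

A = [[5,4],[0,1]]; eigenvalues λ = 5, 1.
Eigenvectors: (-1,0) for λ=5, (1,-1) for λ=1.
From the initial condition, c_1 = 0, c_2 = 4.
x_1(ln 3) = (0)(3^5)(-1) + (4)(3^1)(1) = 12.

12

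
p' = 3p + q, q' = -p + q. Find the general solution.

Coefficient matrix A = [[3, 1], [-1, 1]].
Characteristic polynomial det(A - λI) = λ^2 - 4λ + 4 = 0.
Single eigenvalue λ = 2 with algebraic multiplicity 2.
Eigenvector v = (-1,1); generalized eigenvector w with (A-λI)w=v is (2,-3).
General solution: e^(2t)[K_1·v + K_2·(t·v + w)].

p(t) = -K_1e^(2t) - K_2te^(2t) + 2K_2e^(2t), q(t) = K_1e^(2t) + K_2te^(2t) - 3K_2e^(2t)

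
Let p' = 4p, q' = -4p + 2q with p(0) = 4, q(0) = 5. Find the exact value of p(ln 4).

A = [[4,0],[-4,2]]; eigenvalues λ = 2, 4.
Eigenvectors: (0,-1) for λ=2, (-1,2) for λ=4.
From the initial condition, c_1 = -13, c_2 = -4.
p(ln 4) = (-13)(4^2)(0) + (-4)(4^4)(-1) = 1024.

1024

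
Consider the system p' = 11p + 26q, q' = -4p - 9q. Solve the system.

Coefficient matrix A = [[11, 26], [-4, -9]].
Characteristic polynomial det(A - λI) = λ^2 - 2λ + 5 = 0.
Eigenvalues λ = 1 ± 2i (complex conjugate pair).
For λ=1+2i: an eigenvector is (-3,1) - i(-2,1) = (-3 + 2i, 1 - i).
A real fundamental pair from Re and Im of e^((1+2i)t)v: X_1 = e^(t)(cos(2t)·(-3,1) + sin(2t)·(-2,1)), X_2 = e^(t)(sin(2t)·(-3,1) - cos(2t)·(-2,1)).
General solution: c_1X_1 + c_2X_2.

p(t) = -2c_1e^(t)sin(2t) - 3c_1e^(t)cos(2t) - 3c_2e^(t)sin(2t) + 2c_2e^(t)cos(2t), q(t) = c_1e^(t)sin(2t) + c_1e^(t)cos(2t) + c_2e^(t)sin(2t) - c_2e^(t)cos(2t)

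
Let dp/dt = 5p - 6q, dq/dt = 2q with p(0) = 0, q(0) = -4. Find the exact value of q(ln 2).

A = [[5,-6],[0,2]]; eigenvalues λ = 2, 5.
Eigenvectors: (2,1) for λ=2, (-1,0) for λ=5.
From the initial condition, c_1 = -4, c_2 = -8.
q(ln 2) = (-4)(2^2)(1) + (-8)(2^5)(0) = -16.

-16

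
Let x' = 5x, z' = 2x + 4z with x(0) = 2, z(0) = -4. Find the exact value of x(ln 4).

2048

A = [[5,0],[2,4]]; eigenvalues λ = 5, 4.
Eigenvectors: (1,2) for λ=5, (0,-1) for λ=4.
From the initial condition, c_1 = 2, c_2 = 8.
x(ln 4) = (2)(4^5)(1) + (8)(4^4)(0) = 2048.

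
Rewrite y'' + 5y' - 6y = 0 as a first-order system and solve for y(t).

y(t) = c_1e^(t) + c_2e^(-6t)

Let x_1 = y, x_2 = y'. Then x_1' = x_2 and x_2' = 6x_1 - 5x_2.
A = [[0,1],[6,-5]]; det(A-λI) = λ^2 + 5λ - 6.
Eigenvalues λ = 1, -6 with eigenvectors (1,1), (1,-6).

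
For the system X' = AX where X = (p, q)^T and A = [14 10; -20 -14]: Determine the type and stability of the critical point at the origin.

center

A = [[14,10],[-20,-14]]; det(A-λI) = λ^2 + 4.
λ = 0 ± 2i: zero real part.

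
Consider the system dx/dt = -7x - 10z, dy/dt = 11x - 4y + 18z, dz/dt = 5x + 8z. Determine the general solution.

x(t) = -K_1e^(3t) + 2K_3e^(-2t), y(t) = K_1e^(3t) + K_2e^(-4t) + 2K_3e^(-2t), z(t) = K_1e^(3t) - K_3e^(-2t)

Coefficient matrix A = [[-7, 0, -10], [11, -4, 18], [5, 0, 8]].
det(A - λI) = 0 gives eigenvalues λ = 3, -4, -2.
For λ=3: eigenvector (-1,1,1).
For λ=-4: eigenvector (0,1,0).
For λ=-2: eigenvector (2,2,-1).
General solution: K_1e^(3t)(-1,1,1) + K_2e^(-4t)(0,1,0) + K_3e^(-2t)(2,2,-1).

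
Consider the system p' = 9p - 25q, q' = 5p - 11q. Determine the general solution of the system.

p(t) = 2K_1e^(-t)sin(5t) + K_1e^(-t)cos(5t) + K_2e^(-t)sin(5t) - 2K_2e^(-t)cos(5t), q(t) = K_1e^(-t)sin(5t) - K_2e^(-t)cos(5t)

Coefficient matrix A = [[9, -25], [5, -11]].
Characteristic polynomial det(A - λI) = λ^2 + 2λ + 26 = 0.
Eigenvalues λ = -1 ± 5i (complex conjugate pair).
For λ=-1+5i: an eigenvector is (1,0) - i(2,1) = (1 - 2i, 0 - i).
A real fundamental pair from Re and Im of e^((-1+5i)t)v: X_1 = e^(-t)(cos(5t)·(1,0) + sin(5t)·(2,1)), X_2 = e^(-t)(sin(5t)·(1,0) - cos(5t)·(2,1)).
General solution: K_1X_1 + K_2X_2.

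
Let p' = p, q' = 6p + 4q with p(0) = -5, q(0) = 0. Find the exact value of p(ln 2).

A = [[1,0],[6,4]]; eigenvalues λ = 4, 1.
Eigenvectors: (0,-1) for λ=4, (1,-2) for λ=1.
From the initial condition, c_1 = 10, c_2 = -5.
p(ln 2) = (10)(2^4)(0) + (-5)(2^1)(1) = -10.

-10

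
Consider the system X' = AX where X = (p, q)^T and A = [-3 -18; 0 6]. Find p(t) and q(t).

Coefficient matrix A = [[-3, -18], [0, 6]].
Characteristic polynomial det(A - λI) = λ^2 - 3λ - 18 = 0.
Eigenvalues λ = -3, 6.
For λ=-3: (A-λI) row 1 is [0, -18], so an eigenvector is (1, 0).
For λ=6: (A-λI) row 1 is [-9, -18], so an eigenvector is (-2, 1).
General solution: C_1e^(-3t)(1,0) + C_2e^(6t)(-2,1).

p(t) = C_1e^(-3t) - 2C_2e^(6t), q(t) = C_2e^(6t)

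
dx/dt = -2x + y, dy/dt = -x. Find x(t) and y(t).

x(t) = C_1e^(-t) + C_2te^(-t) - C_2e^(-t), y(t) = C_1e^(-t) + C_2te^(-t)

Coefficient matrix A = [[-2, 1], [-1, 0]].
Characteristic polynomial det(A - λI) = λ^2 + 2λ + 1 = 0.
Single eigenvalue λ = -1 with algebraic multiplicity 2.
Eigenvector v = (1,1); generalized eigenvector w with (A-λI)w=v is (-1,0).
General solution: e^(-t)[C_1·v + C_2·(t·v + w)].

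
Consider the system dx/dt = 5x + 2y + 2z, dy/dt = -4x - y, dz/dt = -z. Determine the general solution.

x(t) = c_2e^(3t) + c_3e^(t), y(t) = -c_1e^(-t) - c_2e^(3t) - 2c_3e^(t), z(t) = c_1e^(-t)

Coefficient matrix A = [[5, 2, 2], [-4, -1, 0], [0, 0, -1]].
det(A - λI) = 0 gives eigenvalues λ = -1, 3, 1.
For λ=-1: eigenvector (0,-1,1).
For λ=3: eigenvector (1,-1,0).
For λ=1: eigenvector (1,-2,0).
General solution: c_1e^(-t)(0,-1,1) + c_2e^(3t)(1,-1,0) + c_3e^(t)(1,-2,0).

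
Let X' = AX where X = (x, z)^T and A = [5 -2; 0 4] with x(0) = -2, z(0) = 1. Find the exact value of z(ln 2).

A = [[5,-2],[0,4]]; eigenvalues λ = 4, 5.
Eigenvectors: (-2,-1) for λ=4, (-1,0) for λ=5.
From the initial condition, c_1 = -1, c_2 = 4.
z(ln 2) = (-1)(2^4)(-1) + (4)(2^5)(0) = 16.

16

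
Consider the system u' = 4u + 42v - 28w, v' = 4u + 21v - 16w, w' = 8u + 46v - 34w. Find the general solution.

Coefficient matrix A = [[4, 42, -28], [4, 21, -16], [8, 46, -34]].
det(A - λI) = 0 gives eigenvalues λ = -4, -3, -2.
For λ=-4: eigenvector (-7,-4,-8).
For λ=-3: eigenvector (2,1,2).
For λ=-2: eigenvector (-14,-8,-15).
General solution: C_1e^(-4t)(-7,-4,-8) + C_2e^(-3t)(2,1,2) + C_3e^(-2t)(-14,-8,-15).

u(t) = -7C_1e^(-4t) + 2C_2e^(-3t) - 14C_3e^(-2t), v(t) = -4C_1e^(-4t) + C_2e^(-3t) - 8C_3e^(-2t), w(t) = -8C_1e^(-4t) + 2C_2e^(-3t) - 15C_3e^(-2t)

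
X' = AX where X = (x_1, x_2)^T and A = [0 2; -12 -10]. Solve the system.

Coefficient matrix A = [[0, 2], [-12, -10]].
Characteristic polynomial det(A - λI) = λ^2 + 10λ + 24 = 0.
Eigenvalues λ = -6, -4.
For λ=-6: (A-λI) row 1 is [6, 2], so an eigenvector is (-1, 3).
For λ=-4: (A-λI) row 1 is [4, 2], so an eigenvector is (1, -2).
General solution: K_1e^(-6t)(-1,3) + K_2e^(-4t)(1,-2).

x_1(t) = -K_1e^(-6t) + K_2e^(-4t), x_2(t) = 3K_1e^(-6t) - 2K_2e^(-4t)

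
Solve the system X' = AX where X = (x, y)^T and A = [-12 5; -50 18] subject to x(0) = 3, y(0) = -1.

Coefficient matrix A = [[-12, 5], [-50, 18]].
Characteristic polynomial det(A - λI) = λ^2 - 6λ + 34 = 0.
Eigenvalues λ = 3 ± 5i (complex conjugate pair).
For λ=3+5i: an eigenvector is (0,1) - i(1,3) = (0 - i, 1 - 3i).
A real fundamental pair from Re and Im of e^((3+5i)t)v: X_1 = e^(3t)(cos(5t)·(0,1) + sin(5t)·(1,3)), X_2 = e^(3t)(sin(5t)·(0,1) - cos(5t)·(1,3)).
General solution: C_1X_1 + C_2X_2.
Applying x(0)=3, y(0)=-1 gives C_1=-10, C_2=-3.

x(t) = -10e^(3t)sin(5t) + 3e^(3t)cos(5t), y(t) = -33e^(3t)sin(5t) - e^(3t)cos(5t)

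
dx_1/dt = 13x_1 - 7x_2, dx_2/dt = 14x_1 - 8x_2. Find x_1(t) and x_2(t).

Coefficient matrix A = [[13, -7], [14, -8]].
Characteristic polynomial det(A - λI) = λ^2 - 5λ - 6 = 0.
Eigenvalues λ = -1, 6.
For λ=-1: (A-λI) row 1 is [14, -7], so an eigenvector is (1, 2).
For λ=6: (A-λI) row 1 is [7, -7], so an eigenvector is (1, 1).
General solution: c_1e^(-t)(1,2) + c_2e^(6t)(1,1).

x_1(t) = c_1e^(-t) + c_2e^(6t), x_2(t) = 2c_1e^(-t) + c_2e^(6t)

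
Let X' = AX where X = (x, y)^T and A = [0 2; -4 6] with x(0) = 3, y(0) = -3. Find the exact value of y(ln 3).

-891

A = [[0,2],[-4,6]]; eigenvalues λ = 4, 2.
Eigenvectors: (1,2) for λ=4, (-1,-1) for λ=2.
From the initial condition, c_1 = -6, c_2 = -9.
y(ln 3) = (-6)(3^4)(2) + (-9)(3^2)(-1) = -891.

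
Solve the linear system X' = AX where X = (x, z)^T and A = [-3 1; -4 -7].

x(t) = -c_1e^(-5t) - c_2te^(-5t), z(t) = 2c_1e^(-5t) + 2c_2te^(-5t) - c_2e^(-5t)

Coefficient matrix A = [[-3, 1], [-4, -7]].
Characteristic polynomial det(A - λI) = λ^2 + 10λ + 25 = 0.
Single eigenvalue λ = -5 with algebraic multiplicity 2.
Eigenvector v = (-1,2); generalized eigenvector w with (A-λI)w=v is (0,-1).
General solution: e^(-5t)[c_1·v + c_2·(t·v + w)].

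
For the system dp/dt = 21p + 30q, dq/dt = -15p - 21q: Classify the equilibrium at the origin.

A = [[21,30],[-15,-21]]; det(A-λI) = λ^2 + 9.
λ = 0 ± 3i: zero real part.

center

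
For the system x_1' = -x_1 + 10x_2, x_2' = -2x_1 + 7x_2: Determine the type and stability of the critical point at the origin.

unstable spiral

A = [[-1,10],[-2,7]]; det(A-λI) = λ^2 - 6λ + 13.
λ = 3 ± 2i: positive real part.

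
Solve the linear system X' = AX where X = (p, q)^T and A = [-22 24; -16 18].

Coefficient matrix A = [[-22, 24], [-16, 18]].
Characteristic polynomial det(A - λI) = λ^2 + 4λ - 12 = 0.
Eigenvalues λ = 2, -6.
For λ=2: (A-λI) row 1 is [-24, 24], so an eigenvector is (1, 1).
For λ=-6: (A-λI) row 1 is [-16, 24], so an eigenvector is (3, 2).
General solution: c_1e^(2t)(1,1) + c_2e^(-6t)(3,2).

p(t) = c_1e^(2t) + 3c_2e^(-6t), q(t) = c_1e^(2t) + 2c_2e^(-6t)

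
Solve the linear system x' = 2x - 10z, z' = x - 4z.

Coefficient matrix A = [[2, -10], [1, -4]].
Characteristic polynomial det(A - λI) = λ^2 + 2λ + 2 = 0.
Eigenvalues λ = -1 ± i (complex conjugate pair).
For λ=-1+i: an eigenvector is (-1,0) - i(-3,-1) = (-1 + 3i, 0 + i).
A real fundamental pair from Re and Im of e^((-1+i)t)v: X_1 = e^(-t)(cos(t)·(-1,0) + sin(t)·(-3,-1)), X_2 = e^(-t)(sin(t)·(-1,0) - cos(t)·(-3,-1)).
General solution: K_1X_1 + K_2X_2.

x(t) = -3K_1e^(-t)sin(t) - K_1e^(-t)cos(t) - K_2e^(-t)sin(t) + 3K_2e^(-t)cos(t), z(t) = -K_1e^(-t)sin(t) + K_2e^(-t)cos(t)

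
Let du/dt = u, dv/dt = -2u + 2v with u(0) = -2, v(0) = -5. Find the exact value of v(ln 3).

A = [[1,0],[-2,2]]; eigenvalues λ = 2, 1.
Eigenvectors: (0,1) for λ=2, (1,2) for λ=1.
From the initial condition, c_1 = -1, c_2 = -2.
v(ln 3) = (-1)(3^2)(1) + (-2)(3^1)(2) = -21.

-21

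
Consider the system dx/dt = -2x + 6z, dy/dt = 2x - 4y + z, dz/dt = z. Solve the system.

x(t) = -2K_2e^(t) + K_3e^(-2t), y(t) = K_1e^(-4t) - K_2e^(t) + K_3e^(-2t), z(t) = -K_2e^(t)

Coefficient matrix A = [[-2, 0, 6], [2, -4, 1], [0, 0, 1]].
det(A - λI) = 0 gives eigenvalues λ = -4, 1, -2.
For λ=-4: eigenvector (0,1,0).
For λ=1: eigenvector (-2,-1,-1).
For λ=-2: eigenvector (1,1,0).
General solution: K_1e^(-4t)(0,1,0) + K_2e^(t)(-2,-1,-1) + K_3e^(-2t)(1,1,0).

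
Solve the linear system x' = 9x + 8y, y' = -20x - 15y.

x(t) = K_1e^(-3t)sin(4t) + K_1e^(-3t)cos(4t) + K_2e^(-3t)sin(4t) - K_2e^(-3t)cos(4t), y(t) = -2K_1e^(-3t)sin(4t) - K_1e^(-3t)cos(4t) - K_2e^(-3t)sin(4t) + 2K_2e^(-3t)cos(4t)

Coefficient matrix A = [[9, 8], [-20, -15]].
Characteristic polynomial det(A - λI) = λ^2 + 6λ + 25 = 0.
Eigenvalues λ = -3 ± 4i (complex conjugate pair).
For λ=-3+4i: an eigenvector is (1,-1) - i(1,-2) = (1 - i, -1 + 2i).
A real fundamental pair from Re and Im of e^((-3+4i)t)v: X_1 = e^(-3t)(cos(4t)·(1,-1) + sin(4t)·(1,-2)), X_2 = e^(-3t)(sin(4t)·(1,-1) - cos(4t)·(1,-2)).
General solution: K_1X_1 + K_2X_2.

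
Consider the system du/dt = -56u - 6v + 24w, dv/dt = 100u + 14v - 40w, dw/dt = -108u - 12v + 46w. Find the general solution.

u(t) = -c_1e^(4t) - 3c_2e^(2t) - 6c_3e^(-2t), v(t) = 2c_1e^(4t) + 5c_2e^(2t) + 10c_3e^(-2t), w(t) = -2c_1e^(4t) - 6c_2e^(2t) - 11c_3e^(-2t)

Coefficient matrix A = [[-56, -6, 24], [100, 14, -40], [-108, -12, 46]].
det(A - λI) = 0 gives eigenvalues λ = 4, 2, -2.
For λ=4: eigenvector (-1,2,-2).
For λ=2: eigenvector (-3,5,-6).
For λ=-2: eigenvector (-6,10,-11).
General solution: c_1e^(4t)(-1,2,-2) + c_2e^(2t)(-3,5,-6) + c_3e^(-2t)(-6,10,-11).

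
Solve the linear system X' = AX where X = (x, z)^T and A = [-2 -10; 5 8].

Coefficient matrix A = [[-2, -10], [5, 8]].
Characteristic polynomial det(A - λI) = λ^2 - 6λ + 34 = 0.
Eigenvalues λ = 3 ± 5i (complex conjugate pair).
For λ=3+5i: an eigenvector is (-1,0) - i(1,-1) = (-1 - i, 0 + i).
A real fundamental pair from Re and Im of e^((3+5i)t)v: X_1 = e^(3t)(cos(5t)·(-1,0) + sin(5t)·(1,-1)), X_2 = e^(3t)(sin(5t)·(-1,0) - cos(5t)·(1,-1)).
General solution: C_1X_1 + C_2X_2.

x(t) = C_1e^(3t)sin(5t) - C_1e^(3t)cos(5t) - C_2e^(3t)sin(5t) - C_2e^(3t)cos(5t), z(t) = -C_1e^(3t)sin(5t) + C_2e^(3t)cos(5t)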